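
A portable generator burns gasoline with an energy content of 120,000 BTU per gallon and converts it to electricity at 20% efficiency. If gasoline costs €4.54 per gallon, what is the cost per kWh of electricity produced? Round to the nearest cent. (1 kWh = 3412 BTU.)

€0.65

Electrical output per gallon = 120,000 BTU × 0.20 / 3412 BTU/kWh = 7.034 kWh
Cost per kWh = €4.54 / 7.034 kWh = €0.645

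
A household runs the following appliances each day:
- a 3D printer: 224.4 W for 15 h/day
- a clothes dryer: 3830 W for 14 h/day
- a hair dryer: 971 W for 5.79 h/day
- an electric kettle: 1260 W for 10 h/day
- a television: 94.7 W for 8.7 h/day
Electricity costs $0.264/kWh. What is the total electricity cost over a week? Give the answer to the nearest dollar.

$141

3D printer: 224.4 W × 15 h × 7 d = 23,562 Wh = 23.56 kWh
clothes dryer: 3830 W × 14 h × 7 d = 375,340 Wh = 375.3 kWh
hair dryer: 971 W × 5.79 h × 7 d = 39,355 Wh = 39.35 kWh
electric kettle: 1260 W × 10 h × 7 d = 88,200 Wh = 88.2 kWh
television: 94.7 W × 8.7 h × 7 d = 5,767 Wh = 5.767 kWh
Total energy = 23.56 + 375.3 + 39.35 + 88.2 + 5.767 = 532.2 kWh
Cost = 532.2 kWh × $0.264 = $140.51 ≈ $141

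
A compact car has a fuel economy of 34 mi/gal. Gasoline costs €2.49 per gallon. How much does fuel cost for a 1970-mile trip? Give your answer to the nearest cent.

Fuel = 1970 mi / 34 mpg = 57.94 gal
Cost = 57.94 gal × €2.49/gal = €144.27

€144.27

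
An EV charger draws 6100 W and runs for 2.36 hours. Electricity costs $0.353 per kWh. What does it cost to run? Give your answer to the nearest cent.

Energy = 6100 W × 2.36 h = 14,396 Wh = 14.4 kWh
Cost = 14.4 kWh × $0.353/kWh = $5.08

$5.08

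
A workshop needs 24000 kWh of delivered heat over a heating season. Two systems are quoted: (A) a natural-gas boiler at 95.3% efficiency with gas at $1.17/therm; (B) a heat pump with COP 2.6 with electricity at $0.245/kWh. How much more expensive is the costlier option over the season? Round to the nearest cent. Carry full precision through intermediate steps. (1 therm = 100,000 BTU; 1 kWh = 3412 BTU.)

$1256.20

Heat load = 24000 kWh × 3412 = 81,888,000 BTU
Gas: input = 81,888,000 / 0.953 = 85,926,548 BTU = 859.3 therm → 859.3 × $1.17 = $1,005.34
Heat pump: 81,888,000 BTU / 3412 = 24,000 kWh heat; / 2.6 = 9,231 kWh in → × $0.245 = $2,261.54
Difference = |$1,005.34 − $2,261.54| = $1,256.20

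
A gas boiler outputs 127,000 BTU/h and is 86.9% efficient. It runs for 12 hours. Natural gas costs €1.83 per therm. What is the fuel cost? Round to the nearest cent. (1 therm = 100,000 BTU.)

Heat delivered = 127,000 BTU/h × 12 h = 1,524,000 BTU
Gas input = 1,524,000 / 0.869 = 1,753,740 BTU
= 1,753,740 / 100,000 = 17.54 therm
Cost = 17.54 × €1.83/therm = €32.09

€32.09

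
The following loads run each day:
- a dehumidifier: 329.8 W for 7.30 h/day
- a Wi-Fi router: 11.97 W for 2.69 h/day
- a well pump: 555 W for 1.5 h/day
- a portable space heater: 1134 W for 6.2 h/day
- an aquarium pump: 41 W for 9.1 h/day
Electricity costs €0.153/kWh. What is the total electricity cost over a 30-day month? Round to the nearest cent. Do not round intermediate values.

€49.00

dehumidifier: 329.8 W × 7.30 h × 30 d = 72,226 Wh = 72.23 kWh
Wi-Fi router: 11.97 W × 2.69 h × 30 d = 966 Wh = 0.966 kWh
well pump: 555 W × 1.5 h × 30 d = 24,975 Wh = 24.98 kWh
portable space heater: 1134 W × 6.2 h × 30 d = 210,924 Wh = 210.9 kWh
aquarium pump: 41 W × 9.1 h × 30 d = 11,193 Wh = 11.19 kWh
Total energy = 72.23 + 0.966 + 24.98 + 210.9 + 11.19 = 320.3 kWh
Cost = 320.3 kWh × €0.153 = €49.00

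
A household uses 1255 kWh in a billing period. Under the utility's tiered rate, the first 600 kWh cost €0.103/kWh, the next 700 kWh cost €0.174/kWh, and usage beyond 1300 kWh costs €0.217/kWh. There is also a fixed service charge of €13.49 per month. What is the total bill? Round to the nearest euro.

First 600 kWh × €0.103 = €61.80
Next 655 kWh × €0.174 = €113.97
Remaining tier: 0 kWh (not reached)
Energy charge = €175.77; + service €13.49 = €189.26 ≈ €189

€189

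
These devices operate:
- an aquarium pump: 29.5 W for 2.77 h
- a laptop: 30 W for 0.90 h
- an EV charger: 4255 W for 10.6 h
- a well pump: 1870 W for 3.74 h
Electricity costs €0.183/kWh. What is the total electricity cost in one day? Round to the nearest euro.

aquarium pump: 29.5 W × 2.77 h = 82 Wh = 0.08172 kWh
laptop: 30 W × 0.90 h = 27 Wh = 0.027 kWh
EV charger: 4255 W × 10.6 h = 45,103 Wh = 45.1 kWh
well pump: 1870 W × 3.74 h = 6,994 Wh = 6.994 kWh
Total energy = 0.08172 + 0.027 + 45.1 + 6.994 = 52.21 kWh
Cost = 52.21 kWh × €0.183 = €9.55 ≈ €10

€10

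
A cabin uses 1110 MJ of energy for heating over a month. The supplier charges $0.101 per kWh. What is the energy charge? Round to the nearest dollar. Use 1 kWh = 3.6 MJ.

$31

1110 MJ × (0.27778 kWh/MJ) = 308.3 kWh
Cost = 308.3 kWh × $0.101/kWh = $31.14 ≈ $31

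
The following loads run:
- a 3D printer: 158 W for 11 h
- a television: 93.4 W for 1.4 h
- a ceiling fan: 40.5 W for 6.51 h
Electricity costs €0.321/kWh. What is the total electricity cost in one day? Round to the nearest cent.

€0.68

3D printer: 158 W × 11 h = 1,738 Wh = 1.738 kWh
television: 93.4 W × 1.4 h = 131 Wh = 0.1308 kWh
ceiling fan: 40.5 W × 6.51 h = 264 Wh = 0.2637 kWh
Total energy = 1.738 + 0.1308 + 0.2637 = 2.132 kWh
Cost = 2.132 kWh × €0.321 = €0.68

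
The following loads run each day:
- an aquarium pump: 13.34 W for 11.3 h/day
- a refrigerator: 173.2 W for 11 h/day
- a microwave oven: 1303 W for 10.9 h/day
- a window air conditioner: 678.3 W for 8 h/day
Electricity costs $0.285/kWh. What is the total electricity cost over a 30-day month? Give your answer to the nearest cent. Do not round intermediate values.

aquarium pump: 13.34 W × 11.3 h × 30 d = 4,522 Wh = 4.522 kWh
refrigerator: 173.2 W × 11 h × 30 d = 57,156 Wh = 57.16 kWh
microwave oven: 1303 W × 10.9 h × 30 d = 426,081 Wh = 426.1 kWh
window air conditioner: 678.3 W × 8 h × 30 d = 162,792 Wh = 162.8 kWh
Total energy = 4.522 + 57.16 + 426.1 + 162.8 = 650.6 kWh
Cost = 650.6 kWh × $0.285 = $185.41

$185.41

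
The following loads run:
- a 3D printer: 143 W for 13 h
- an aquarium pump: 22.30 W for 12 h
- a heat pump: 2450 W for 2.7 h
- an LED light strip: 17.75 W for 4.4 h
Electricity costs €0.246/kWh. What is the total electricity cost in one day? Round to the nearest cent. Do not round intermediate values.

3D printer: 143 W × 13 h = 1,859 Wh = 1.859 kWh
aquarium pump: 22.30 W × 12 h = 268 Wh = 0.2676 kWh
heat pump: 2450 W × 2.7 h = 6,615 Wh = 6.615 kWh
LED light strip: 17.75 W × 4.4 h = 78 Wh = 0.0781 kWh
Total energy = 1.859 + 0.2676 + 6.615 + 0.0781 = 8.82 kWh
Cost = 8.82 kWh × €0.246 = €2.17

€2.17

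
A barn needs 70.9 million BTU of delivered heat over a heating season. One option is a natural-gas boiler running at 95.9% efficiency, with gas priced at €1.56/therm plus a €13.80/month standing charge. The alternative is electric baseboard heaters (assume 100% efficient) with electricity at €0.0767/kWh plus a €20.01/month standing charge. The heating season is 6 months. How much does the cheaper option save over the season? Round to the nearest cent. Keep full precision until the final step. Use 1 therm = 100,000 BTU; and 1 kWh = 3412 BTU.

€477.73

Heat load = 70.9 × 10⁶ BTU = 70,900,000 BTU
Gas: input = 70,900,000 / 0.959 = 73,931,178 BTU = 739.3 therm → 739.3 × €1.56 = €1,153.33; + 6 × €13.80 standing = €1,236.13
Electric: 70,900,000 BTU / 3412 = 20,780 kWh → × €0.0767 = €1,593.80; + 6 × €20.01 standing = €1,713.86
Difference = |€1,236.13 − €1,713.86| = €477.73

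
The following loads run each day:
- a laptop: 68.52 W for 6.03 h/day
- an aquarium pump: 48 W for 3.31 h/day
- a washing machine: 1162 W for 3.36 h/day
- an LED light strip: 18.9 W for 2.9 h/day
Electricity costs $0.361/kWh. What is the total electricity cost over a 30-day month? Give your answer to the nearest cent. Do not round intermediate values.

laptop: 68.52 W × 6.03 h × 30 d = 12,395 Wh = 12.4 kWh
aquarium pump: 48 W × 3.31 h × 30 d = 4,766 Wh = 4.766 kWh
washing machine: 1162 W × 3.36 h × 30 d = 117,130 Wh = 117.1 kWh
LED light strip: 18.9 W × 2.9 h × 30 d = 1,644 Wh = 1.644 kWh
Total energy = 12.4 + 4.766 + 117.1 + 1.644 = 135.9 kWh
Cost = 135.9 kWh × $0.361 = $49.07

$49.07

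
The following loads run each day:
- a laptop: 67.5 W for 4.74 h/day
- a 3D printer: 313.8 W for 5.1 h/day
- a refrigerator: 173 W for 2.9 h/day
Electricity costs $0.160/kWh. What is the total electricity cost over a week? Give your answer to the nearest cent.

$2.71

laptop: 67.5 W × 4.74 h × 7 d = 2,240 Wh = 2.24 kWh
3D printer: 313.8 W × 5.1 h × 7 d = 11,203 Wh = 11.2 kWh
refrigerator: 173 W × 2.9 h × 7 d = 3,512 Wh = 3.512 kWh
Total energy = 2.24 + 11.2 + 3.512 = 16.95 kWh
Cost = 16.95 kWh × $0.160 = $2.71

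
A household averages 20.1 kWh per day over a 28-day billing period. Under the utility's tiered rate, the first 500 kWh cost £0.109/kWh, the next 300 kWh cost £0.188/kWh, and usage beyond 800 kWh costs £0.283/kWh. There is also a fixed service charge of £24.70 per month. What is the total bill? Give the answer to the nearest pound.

Usage = 20.1 kWh/day × 28 days = 562.8 kWh
First 500 kWh × £0.109 = £54.50
Next 62.8 kWh × £0.188 = £11.81
Remaining tier: 0 kWh (not reached)
Energy charge = £66.31; + service £24.70 = £91.01 ≈ £91

£91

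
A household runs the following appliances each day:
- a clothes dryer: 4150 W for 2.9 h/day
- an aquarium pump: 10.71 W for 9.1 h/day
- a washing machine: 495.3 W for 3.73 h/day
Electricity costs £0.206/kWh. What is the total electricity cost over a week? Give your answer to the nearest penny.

£20.16

clothes dryer: 4150 W × 2.9 h × 7 d = 84,245 Wh = 84.25 kWh
aquarium pump: 10.71 W × 9.1 h × 7 d = 682 Wh = 0.6822 kWh
washing machine: 495.3 W × 3.73 h × 7 d = 12,932 Wh = 12.93 kWh
Total energy = 84.25 + 0.6822 + 12.93 = 97.86 kWh
Cost = 97.86 kWh × £0.206 = £20.16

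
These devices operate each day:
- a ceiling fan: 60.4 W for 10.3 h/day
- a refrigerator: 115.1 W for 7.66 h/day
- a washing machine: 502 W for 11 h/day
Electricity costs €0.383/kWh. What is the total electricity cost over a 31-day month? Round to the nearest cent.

ceiling fan: 60.4 W × 10.3 h × 31 d = 19,286 Wh = 19.29 kWh
refrigerator: 115.1 W × 7.66 h × 31 d = 27,332 Wh = 27.33 kWh
washing machine: 502 W × 11 h × 31 d = 171,182 Wh = 171.2 kWh
Total energy = 19.29 + 27.33 + 171.2 = 217.8 kWh
Cost = 217.8 kWh × €0.383 = €83.42

€83.42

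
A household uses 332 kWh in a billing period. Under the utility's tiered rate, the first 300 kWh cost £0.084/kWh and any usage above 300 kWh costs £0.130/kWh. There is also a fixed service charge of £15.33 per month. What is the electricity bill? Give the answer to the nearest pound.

First 300 kWh × £0.084 = £25.20
Remaining 32 kWh × £0.130 = £4.16
Energy charge = £29.36; + service £15.33 = £44.69 ≈ £45

£45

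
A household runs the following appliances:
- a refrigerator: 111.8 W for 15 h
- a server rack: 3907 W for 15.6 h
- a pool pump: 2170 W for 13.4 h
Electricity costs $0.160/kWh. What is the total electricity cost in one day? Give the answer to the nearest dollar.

refrigerator: 111.8 W × 15 h = 1,677 Wh = 1.677 kWh
server rack: 3907 W × 15.6 h = 60,949 Wh = 60.95 kWh
pool pump: 2170 W × 13.4 h = 29,078 Wh = 29.08 kWh
Total energy = 1.677 + 60.95 + 29.08 = 91.7 kWh
Cost = 91.7 kWh × $0.160 = $14.67 ≈ $15

$15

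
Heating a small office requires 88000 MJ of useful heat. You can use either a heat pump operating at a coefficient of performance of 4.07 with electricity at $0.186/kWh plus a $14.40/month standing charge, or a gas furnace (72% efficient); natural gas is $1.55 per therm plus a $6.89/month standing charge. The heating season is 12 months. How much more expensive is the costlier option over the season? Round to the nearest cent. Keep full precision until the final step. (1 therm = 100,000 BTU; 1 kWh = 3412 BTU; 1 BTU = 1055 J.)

$588.34

Heat load = 88000 MJ = 88,000,000,000 J / 1055 = 83,412,322 BTU
Gas: input = 83,412,322 / 0.72 = 115,850,448 BTU = 1,159 therm → 1,159 × $1.55 = $1,795.68; + 12 × $6.89 standing = $1,878.36
Heat pump: 83,412,322 BTU / 3412 = 24,450 kWh heat; / 4.07 = 6,007 kWh in → × $0.186 = $1,117.22; + 12 × $14.40 standing = $1,290.02
Difference = |$1,878.36 − $1,290.02| = $588.34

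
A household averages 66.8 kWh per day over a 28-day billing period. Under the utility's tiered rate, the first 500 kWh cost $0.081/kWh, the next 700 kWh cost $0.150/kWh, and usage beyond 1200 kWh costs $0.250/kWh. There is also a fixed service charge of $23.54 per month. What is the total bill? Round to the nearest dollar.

Usage = 66.8 kWh/day × 28 days = 1870.4 kWh
First 500 kWh × $0.081 = $40.50
Next 700 kWh × $0.150 = $105.00
Remaining 670.4 kWh × $0.250 = $167.60
Energy charge = $313.10; + service $23.54 = $336.64 ≈ $337

$337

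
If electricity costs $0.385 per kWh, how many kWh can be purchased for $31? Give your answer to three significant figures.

$31 / $0.385 per kWh = 80.52 kWh

80.5 kWh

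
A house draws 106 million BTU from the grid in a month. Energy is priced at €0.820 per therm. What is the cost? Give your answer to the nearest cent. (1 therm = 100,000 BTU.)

106 million BTU × (10 therm/million BTU) = 1,060 therm
Cost = 1,060 therm × €0.820/therm = €869.20

€869.20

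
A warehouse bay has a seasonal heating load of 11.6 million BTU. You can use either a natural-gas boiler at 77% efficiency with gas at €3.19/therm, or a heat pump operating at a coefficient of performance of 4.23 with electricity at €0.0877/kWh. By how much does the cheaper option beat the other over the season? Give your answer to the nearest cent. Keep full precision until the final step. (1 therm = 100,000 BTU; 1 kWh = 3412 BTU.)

€410.08

Heat load = 11.6 × 10⁶ BTU = 11,600,000 BTU
Gas: input = 11,600,000 / 0.77 = 15,064,935 BTU = 150.6 therm → 150.6 × €3.19 = €480.57
Heat pump: 11,600,000 BTU / 3412 = 3,400 kWh heat; / 4.23 = 803.7 kWh in → × €0.0877 = €70.49
Difference = |€480.57 − €70.49| = €410.08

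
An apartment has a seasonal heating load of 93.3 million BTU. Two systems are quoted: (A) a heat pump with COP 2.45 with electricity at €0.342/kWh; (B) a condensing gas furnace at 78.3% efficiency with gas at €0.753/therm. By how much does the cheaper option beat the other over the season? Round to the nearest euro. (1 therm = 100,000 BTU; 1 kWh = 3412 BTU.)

Heat load = 93.3 × 10⁶ BTU = 93,300,000 BTU
Gas: input = 93,300,000 / 0.783 = 119,157,088 BTU = 1,192 therm → 1,192 × €0.753 = €897.25
Heat pump: 93,300,000 BTU / 3412 = 27,340 kWh heat; / 2.45 = 11,160 kWh in → × €0.342 = €3,817.09
Difference = |€897.25 − €3,817.09| = €2,919.84 ≈ €2920

€2920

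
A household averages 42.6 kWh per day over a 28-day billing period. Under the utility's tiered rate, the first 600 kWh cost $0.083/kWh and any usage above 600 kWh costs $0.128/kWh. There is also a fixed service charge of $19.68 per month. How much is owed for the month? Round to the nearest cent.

$145.36

Usage = 42.6 kWh/day × 28 days = 1192.8 kWh
First 600 kWh × $0.083 = $49.80
Remaining 592.8 kWh × $0.128 = $75.88
Energy charge = $125.68; + service $19.68 = $145.36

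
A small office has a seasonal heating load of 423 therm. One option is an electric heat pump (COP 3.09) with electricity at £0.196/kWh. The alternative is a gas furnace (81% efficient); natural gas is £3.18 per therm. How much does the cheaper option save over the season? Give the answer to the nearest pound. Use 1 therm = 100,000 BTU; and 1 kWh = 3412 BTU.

£874

Heat load = 423 therm × 100,000 = 42,300,000 BTU
Gas: input = 42,300,000 / 0.81 = 52,222,222 BTU = 522.2 therm → 522.2 × £3.18 = £1,660.67
Heat pump: 42,300,000 BTU / 3412 = 12,400 kWh heat; / 3.09 = 4,012 kWh in → × £0.196 = £786.37
Difference = |£1,660.67 − £786.37| = £874.29 ≈ £874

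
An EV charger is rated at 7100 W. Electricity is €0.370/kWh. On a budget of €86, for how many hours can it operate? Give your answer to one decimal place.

Energy budget = €86 / €0.370 per kWh = 232.4 kWh = 232,432 Wh
Runtime = 232,432 Wh / 7100 W = 32.74 h

32.7 h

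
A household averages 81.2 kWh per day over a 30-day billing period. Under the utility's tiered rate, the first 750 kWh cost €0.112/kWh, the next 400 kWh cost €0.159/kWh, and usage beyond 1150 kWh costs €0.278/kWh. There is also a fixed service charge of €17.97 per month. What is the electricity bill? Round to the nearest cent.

Usage = 81.2 kWh/day × 30 days = 2436 kWh
First 750 kWh × €0.112 = €84.00
Next 400 kWh × €0.159 = €63.60
Remaining 1286 kWh × €0.278 = €357.51
Energy charge = €505.11; + service €17.97 = €523.08

€523.08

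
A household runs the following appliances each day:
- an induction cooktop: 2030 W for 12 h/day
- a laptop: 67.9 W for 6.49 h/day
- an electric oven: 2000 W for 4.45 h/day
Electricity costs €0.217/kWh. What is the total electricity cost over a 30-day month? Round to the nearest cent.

€219.39

induction cooktop: 2030 W × 12 h × 30 d = 730,800 Wh = 730.8 kWh
laptop: 67.9 W × 6.49 h × 30 d = 13,220 Wh = 13.22 kWh
electric oven: 2000 W × 4.45 h × 30 d = 267,000 Wh = 267 kWh
Total energy = 730.8 + 13.22 + 267 = 1,011 kWh
Cost = 1,011 kWh × €0.217 = €219.39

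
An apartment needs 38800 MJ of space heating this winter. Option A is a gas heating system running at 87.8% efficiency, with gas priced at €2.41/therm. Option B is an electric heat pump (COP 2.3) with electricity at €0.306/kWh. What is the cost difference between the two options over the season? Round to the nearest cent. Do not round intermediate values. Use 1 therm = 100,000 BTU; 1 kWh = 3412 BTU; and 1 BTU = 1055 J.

Heat load = 38800 MJ = 38,800,000,000 J / 1055 = 36,777,251 BTU
Gas: input = 36,777,251 / 0.878 = 41,887,530 BTU = 418.9 therm → 418.9 × €2.41 = €1,009.49
Heat pump: 36,777,251 BTU / 3412 = 10,780 kWh heat; / 2.3 = 4,686 kWh in → × €0.306 = €1,434.05
Difference = |€1,009.49 − €1,434.05| = €424.56

€424.56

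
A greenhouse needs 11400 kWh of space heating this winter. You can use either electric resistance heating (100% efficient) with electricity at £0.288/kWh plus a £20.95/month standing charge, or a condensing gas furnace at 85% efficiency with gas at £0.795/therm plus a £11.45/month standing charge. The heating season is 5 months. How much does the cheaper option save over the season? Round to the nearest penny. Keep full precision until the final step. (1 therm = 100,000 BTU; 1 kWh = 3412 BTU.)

£2966.90

Heat load = 11400 kWh × 3412 = 38,896,800 BTU
Gas: input = 38,896,800 / 0.85 = 45,760,941 BTU = 457.6 therm → 457.6 × £0.795 = £363.80; + 5 × £11.45 standing = £421.05
Electric: 38,896,800 BTU / 3412 = 11,400 kWh → × £0.288 = £3,283.20; + 5 × £20.95 standing = £3,387.95
Difference = |£421.05 − £3,387.95| = £2,966.90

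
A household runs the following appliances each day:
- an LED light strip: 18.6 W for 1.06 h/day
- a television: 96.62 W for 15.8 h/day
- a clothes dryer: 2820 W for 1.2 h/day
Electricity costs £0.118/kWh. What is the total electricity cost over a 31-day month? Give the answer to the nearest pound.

LED light strip: 18.6 W × 1.06 h × 31 d = 611 Wh = 0.6112 kWh
television: 96.62 W × 15.8 h × 31 d = 47,324 Wh = 47.32 kWh
clothes dryer: 2820 W × 1.2 h × 31 d = 104,904 Wh = 104.9 kWh
Total energy = 0.6112 + 47.32 + 104.9 = 152.8 kWh
Cost = 152.8 kWh × £0.118 = £18.04 ≈ £18

£18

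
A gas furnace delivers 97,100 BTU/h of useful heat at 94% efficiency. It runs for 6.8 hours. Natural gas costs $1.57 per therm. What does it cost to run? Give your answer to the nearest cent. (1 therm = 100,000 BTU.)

$11.03

Heat delivered = 97,100 BTU/h × 6.8 h = 660,280 BTU
Gas input = 660,280 / 0.94 = 702,426 BTU
= 702,426 / 100,000 = 7.024 therm
Cost = 7.024 × $1.57/therm = $11.03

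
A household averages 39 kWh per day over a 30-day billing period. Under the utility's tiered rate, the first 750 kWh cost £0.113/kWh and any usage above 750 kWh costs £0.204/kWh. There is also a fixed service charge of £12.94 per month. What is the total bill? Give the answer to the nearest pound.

£183

Usage = 39 kWh/day × 30 days = 1170 kWh
First 750 kWh × £0.113 = £84.75
Remaining 420 kWh × £0.204 = £85.68
Energy charge = £170.43; + service £12.94 = £183.37 ≈ £183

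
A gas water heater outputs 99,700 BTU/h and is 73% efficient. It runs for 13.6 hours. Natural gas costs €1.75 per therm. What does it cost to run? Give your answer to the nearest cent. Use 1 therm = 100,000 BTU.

€32.50

Heat delivered = 99,700 BTU/h × 13.6 h = 1,355,920 BTU
Gas input = 1,355,920 / 0.73 = 1,857,425 BTU
= 1,857,425 / 100,000 = 18.57 therm
Cost = 18.57 × €1.75/therm = €32.50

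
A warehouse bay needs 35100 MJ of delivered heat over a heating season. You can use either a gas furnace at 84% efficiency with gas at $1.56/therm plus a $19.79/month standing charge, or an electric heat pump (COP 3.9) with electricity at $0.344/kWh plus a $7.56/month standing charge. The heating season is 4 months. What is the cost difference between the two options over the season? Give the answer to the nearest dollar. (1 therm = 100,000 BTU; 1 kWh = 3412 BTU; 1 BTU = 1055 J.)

Heat load = 35100 MJ = 35,100,000,000 J / 1055 = 33,270,142 BTU
Gas: input = 33,270,142 / 0.84 = 39,607,312 BTU = 396.1 therm → 396.1 × $1.56 = $617.87; + 4 × $19.79 standing = $697.03
Heat pump: 33,270,142 BTU / 3412 = 9,751 kWh heat; / 3.9 = 2,500 kWh in → × $0.344 = $860.08; + 4 × $7.56 standing = $890.32
Difference = |$697.03 − $890.32| = $193.29 ≈ $193

$193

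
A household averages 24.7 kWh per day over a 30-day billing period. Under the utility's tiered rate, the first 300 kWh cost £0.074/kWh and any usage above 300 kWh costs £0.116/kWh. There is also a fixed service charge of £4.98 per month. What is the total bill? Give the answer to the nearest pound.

£78

Usage = 24.7 kWh/day × 30 days = 741 kWh
First 300 kWh × £0.074 = £22.20
Remaining 441 kWh × £0.116 = £51.16
Energy charge = £73.36; + service £4.98 = £78.34 ≈ £78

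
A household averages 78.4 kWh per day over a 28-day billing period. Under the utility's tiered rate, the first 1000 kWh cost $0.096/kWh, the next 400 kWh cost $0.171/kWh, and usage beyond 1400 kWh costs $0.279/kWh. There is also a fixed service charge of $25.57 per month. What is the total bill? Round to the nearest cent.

$411.83

Usage = 78.4 kWh/day × 28 days = 2195.2 kWh
First 1000 kWh × $0.096 = $96.00
Next 400 kWh × $0.171 = $68.40
Remaining 795.2 kWh × $0.279 = $221.86
Energy charge = $386.26; + service $25.57 = $411.83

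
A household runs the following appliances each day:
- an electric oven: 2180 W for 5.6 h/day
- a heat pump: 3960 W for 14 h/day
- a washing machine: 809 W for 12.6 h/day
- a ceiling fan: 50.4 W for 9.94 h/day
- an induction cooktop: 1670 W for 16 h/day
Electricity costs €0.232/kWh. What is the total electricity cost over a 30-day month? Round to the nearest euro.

electric oven: 2180 W × 5.6 h × 30 d = 366,240 Wh = 366.2 kWh
heat pump: 3960 W × 14 h × 30 d = 1,663,200 Wh = 1,663 kWh
washing machine: 809 W × 12.6 h × 30 d = 305,802 Wh = 305.8 kWh
ceiling fan: 50.4 W × 9.94 h × 30 d = 15,029 Wh = 15.03 kWh
induction cooktop: 1670 W × 16 h × 30 d = 801,600 Wh = 801.6 kWh
Total energy = 366.2 + 1,663 + 305.8 + 15.03 + 801.6 = 3,152 kWh
Cost = 3,152 kWh × €0.232 = €731.23 ≈ €731

€731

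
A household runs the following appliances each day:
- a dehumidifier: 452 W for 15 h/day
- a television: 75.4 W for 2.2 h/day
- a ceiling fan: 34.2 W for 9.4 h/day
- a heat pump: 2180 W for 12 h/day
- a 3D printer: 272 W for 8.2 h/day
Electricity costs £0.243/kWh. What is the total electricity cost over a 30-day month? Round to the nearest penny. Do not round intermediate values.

£259.95

dehumidifier: 452 W × 15 h × 30 d = 203,400 Wh = 203.4 kWh
television: 75.4 W × 2.2 h × 30 d = 4,976 Wh = 4.976 kWh
ceiling fan: 34.2 W × 9.4 h × 30 d = 9,644 Wh = 9.644 kWh
heat pump: 2180 W × 12 h × 30 d = 784,800 Wh = 784.8 kWh
3D printer: 272 W × 8.2 h × 30 d = 66,912 Wh = 66.91 kWh
Total energy = 203.4 + 4.976 + 9.644 + 784.8 + 66.91 = 1,070 kWh
Cost = 1,070 kWh × £0.243 = £259.95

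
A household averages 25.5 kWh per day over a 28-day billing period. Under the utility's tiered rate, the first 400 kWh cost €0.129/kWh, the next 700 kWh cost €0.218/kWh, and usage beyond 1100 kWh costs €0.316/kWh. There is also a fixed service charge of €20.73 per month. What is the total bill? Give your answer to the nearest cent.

Usage = 25.5 kWh/day × 28 days = 714 kWh
First 400 kWh × €0.129 = €51.60
Next 314 kWh × €0.218 = €68.45
Remaining tier: 0 kWh (not reached)
Energy charge = €120.05; + service €20.73 = €140.78

€140.78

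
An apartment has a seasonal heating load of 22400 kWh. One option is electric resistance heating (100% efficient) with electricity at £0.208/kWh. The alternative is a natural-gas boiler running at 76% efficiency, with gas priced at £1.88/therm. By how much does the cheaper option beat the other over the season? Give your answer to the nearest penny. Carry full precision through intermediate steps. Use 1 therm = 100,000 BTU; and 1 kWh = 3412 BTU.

£2768.59

Heat load = 22400 kWh × 3412 = 76,428,800 BTU
Gas: input = 76,428,800 / 0.76 = 100,564,211 BTU = 1,006 therm → 1,006 × £1.88 = £1,890.61
Electric: 76,428,800 BTU / 3412 = 22,400 kWh → × £0.208 = £4,659.20
Difference = |£1,890.61 − £4,659.20| = £2,768.59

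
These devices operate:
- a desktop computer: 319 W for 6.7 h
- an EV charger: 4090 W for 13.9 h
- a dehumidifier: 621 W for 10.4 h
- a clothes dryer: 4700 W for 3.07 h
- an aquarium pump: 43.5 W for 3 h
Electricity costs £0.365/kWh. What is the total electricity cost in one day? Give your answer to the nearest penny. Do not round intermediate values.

£29.20

desktop computer: 319 W × 6.7 h = 2,137 Wh = 2.137 kWh
EV charger: 4090 W × 13.9 h = 56,851 Wh = 56.85 kWh
dehumidifier: 621 W × 10.4 h = 6,458 Wh = 6.458 kWh
clothes dryer: 4700 W × 3.07 h = 14,429 Wh = 14.43 kWh
aquarium pump: 43.5 W × 3 h = 130 Wh = 0.1305 kWh
Total energy = 2.137 + 56.85 + 6.458 + 14.43 + 0.1305 = 80.01 kWh
Cost = 80.01 kWh × £0.365 = £29.20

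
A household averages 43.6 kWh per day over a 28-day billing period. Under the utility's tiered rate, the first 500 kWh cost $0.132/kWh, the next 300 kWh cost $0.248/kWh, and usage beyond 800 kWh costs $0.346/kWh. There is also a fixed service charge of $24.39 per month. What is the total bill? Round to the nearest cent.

$310.39

Usage = 43.6 kWh/day × 28 days = 1220.8 kWh
First 500 kWh × $0.132 = $66.00
Next 300 kWh × $0.248 = $74.40
Remaining 420.8 kWh × $0.346 = $145.60
Energy charge = $286.00; + service $24.39 = $310.39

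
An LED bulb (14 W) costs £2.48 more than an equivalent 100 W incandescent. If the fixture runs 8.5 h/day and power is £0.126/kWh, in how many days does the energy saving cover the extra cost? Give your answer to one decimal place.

26.9 days

Power saved = 100 − 14 = 86 W
Daily energy saved = 86 W × 8.5 h = 731 Wh = 0.731 kWh
Daily savings = 0.731 × £0.126 = £0.0921
Payback = £2.48 / £0.0921 per day = 26.93 days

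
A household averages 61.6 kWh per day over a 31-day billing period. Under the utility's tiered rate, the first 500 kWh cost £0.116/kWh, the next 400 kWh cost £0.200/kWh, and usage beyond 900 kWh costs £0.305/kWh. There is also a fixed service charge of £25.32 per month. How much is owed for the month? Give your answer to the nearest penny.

Usage = 61.6 kWh/day × 31 days = 1909.6 kWh
First 500 kWh × £0.116 = £58.00
Next 400 kWh × £0.200 = £80.00
Remaining 1009.6 kWh × £0.305 = £307.93
Energy charge = £445.93; + service £25.32 = £471.25

£471.25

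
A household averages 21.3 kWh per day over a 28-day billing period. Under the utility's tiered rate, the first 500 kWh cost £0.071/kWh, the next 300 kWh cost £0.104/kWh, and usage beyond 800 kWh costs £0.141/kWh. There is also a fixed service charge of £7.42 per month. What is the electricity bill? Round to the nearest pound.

Usage = 21.3 kWh/day × 28 days = 596.4 kWh
First 500 kWh × £0.071 = £35.50
Next 96.4 kWh × £0.104 = £10.03
Remaining tier: 0 kWh (not reached)
Energy charge = £45.53; + service £7.42 = £52.95 ≈ £53

£53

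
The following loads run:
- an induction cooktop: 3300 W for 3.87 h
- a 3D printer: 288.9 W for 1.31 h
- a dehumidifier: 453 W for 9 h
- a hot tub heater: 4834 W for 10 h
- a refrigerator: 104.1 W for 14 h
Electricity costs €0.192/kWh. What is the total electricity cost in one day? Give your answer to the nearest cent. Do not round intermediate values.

induction cooktop: 3300 W × 3.87 h = 12,771 Wh = 12.77 kWh
3D printer: 288.9 W × 1.31 h = 378 Wh = 0.3785 kWh
dehumidifier: 453 W × 9 h = 4,077 Wh = 4.077 kWh
hot tub heater: 4834 W × 10 h = 48,340 Wh = 48.34 kWh
refrigerator: 104.1 W × 14 h = 1,457 Wh = 1.457 kWh
Total energy = 12.77 + 0.3785 + 4.077 + 48.34 + 1.457 = 67.02 kWh
Cost = 67.02 kWh × €0.192 = €12.87

€12.87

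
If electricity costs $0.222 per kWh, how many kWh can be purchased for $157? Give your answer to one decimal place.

$157 / $0.222 per kWh = 707.2 kWh

707.2 kWh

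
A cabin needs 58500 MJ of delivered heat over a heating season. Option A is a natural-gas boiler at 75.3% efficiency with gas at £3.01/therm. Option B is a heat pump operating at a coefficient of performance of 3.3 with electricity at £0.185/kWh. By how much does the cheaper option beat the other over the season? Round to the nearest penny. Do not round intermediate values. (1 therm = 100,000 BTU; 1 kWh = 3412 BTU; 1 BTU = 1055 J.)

£1305.47

Heat load = 58500 MJ = 58,500,000,000 J / 1055 = 55,450,237 BTU
Gas: input = 55,450,237 / 0.753 = 73,639,093 BTU = 736.4 therm → 736.4 × £3.01 = £2,216.54
Heat pump: 55,450,237 BTU / 3412 = 16,250 kWh heat; / 3.3 = 4,925 kWh in → × £0.185 = £911.07
Difference = |£2,216.54 − £911.07| = £1,305.47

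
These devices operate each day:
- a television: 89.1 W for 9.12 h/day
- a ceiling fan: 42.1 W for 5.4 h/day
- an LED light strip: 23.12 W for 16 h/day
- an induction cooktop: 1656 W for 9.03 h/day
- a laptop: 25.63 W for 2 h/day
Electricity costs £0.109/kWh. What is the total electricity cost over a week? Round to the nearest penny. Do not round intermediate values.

television: 89.1 W × 9.12 h × 7 d = 5,688 Wh = 5.688 kWh
ceiling fan: 42.1 W × 5.4 h × 7 d = 1,591 Wh = 1.591 kWh
LED light strip: 23.12 W × 16 h × 7 d = 2,589 Wh = 2.589 kWh
induction cooktop: 1656 W × 9.03 h × 7 d = 104,676 Wh = 104.7 kWh
laptop: 25.63 W × 2 h × 7 d = 359 Wh = 0.3588 kWh
Total energy = 5.688 + 1.591 + 2.589 + 104.7 + 0.3588 = 114.9 kWh
Cost = 114.9 kWh × £0.109 = £12.52

£12.52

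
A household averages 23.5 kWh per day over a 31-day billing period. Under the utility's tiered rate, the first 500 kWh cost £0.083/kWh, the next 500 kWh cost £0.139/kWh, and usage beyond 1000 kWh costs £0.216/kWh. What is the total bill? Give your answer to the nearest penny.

£73.26

Usage = 23.5 kWh/day × 31 days = 728.5 kWh
First 500 kWh × £0.083 = £41.50
Next 228.5 kWh × £0.139 = £31.76
Remaining tier: 0 kWh (not reached)
Total = £73.26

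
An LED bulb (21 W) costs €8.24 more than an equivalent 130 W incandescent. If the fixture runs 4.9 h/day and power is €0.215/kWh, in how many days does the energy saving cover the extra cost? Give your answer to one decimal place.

71.8 days

Power saved = 130 − 21 = 109 W
Daily energy saved = 109 W × 4.9 h = 534.1 Wh = 0.5341 kWh
Daily savings = 0.5341 × €0.215 = €0.1148
Payback = €8.24 / €0.1148 per day = 71.76 days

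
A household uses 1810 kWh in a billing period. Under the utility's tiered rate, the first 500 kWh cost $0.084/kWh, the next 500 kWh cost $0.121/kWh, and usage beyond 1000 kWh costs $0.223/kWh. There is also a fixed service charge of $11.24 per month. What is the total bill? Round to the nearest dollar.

$294

First 500 kWh × $0.084 = $42.00
Next 500 kWh × $0.121 = $60.50
Remaining 810 kWh × $0.223 = $180.63
Energy charge = $283.13; + service $11.24 = $294.37 ≈ $294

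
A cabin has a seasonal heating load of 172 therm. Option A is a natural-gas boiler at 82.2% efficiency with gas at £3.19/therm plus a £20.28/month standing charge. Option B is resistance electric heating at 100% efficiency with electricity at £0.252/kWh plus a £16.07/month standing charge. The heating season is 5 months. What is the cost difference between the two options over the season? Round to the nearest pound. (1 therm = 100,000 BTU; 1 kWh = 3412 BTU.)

Heat load = 172 therm × 100,000 = 17,200,000 BTU
Gas: input = 17,200,000 / 0.822 = 20,924,574 BTU = 209.2 therm → 209.2 × £3.19 = £667.49; + 5 × £20.28 standing = £768.89
Electric: 17,200,000 BTU / 3412 = 5,041 kWh → × £0.252 = £1,270.34; + 5 × £16.07 standing = £1,350.69
Difference = |£768.89 − £1,350.69| = £581.80 ≈ £582

£582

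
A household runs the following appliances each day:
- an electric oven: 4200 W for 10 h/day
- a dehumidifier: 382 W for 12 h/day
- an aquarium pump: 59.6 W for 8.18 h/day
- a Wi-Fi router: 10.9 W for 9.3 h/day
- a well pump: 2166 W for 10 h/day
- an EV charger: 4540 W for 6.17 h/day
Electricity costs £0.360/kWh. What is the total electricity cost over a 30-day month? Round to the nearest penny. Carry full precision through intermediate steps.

electric oven: 4200 W × 10 h × 30 d = 1,260,000 Wh = 1,260 kWh
dehumidifier: 382 W × 12 h × 30 d = 137,520 Wh = 137.5 kWh
aquarium pump: 59.6 W × 8.18 h × 30 d = 14,626 Wh = 14.63 kWh
Wi-Fi router: 10.9 W × 9.3 h × 30 d = 3,041 Wh = 3.041 kWh
well pump: 2166 W × 10 h × 30 d = 649,800 Wh = 649.8 kWh
EV charger: 4540 W × 6.17 h × 30 d = 840,354 Wh = 840.4 kWh
Total energy = 1,260 + 137.5 + 14.63 + 3.041 + 649.8 + 840.4 = 2,905 kWh
Cost = 2,905 kWh × £0.360 = £1,045.92

£1045.92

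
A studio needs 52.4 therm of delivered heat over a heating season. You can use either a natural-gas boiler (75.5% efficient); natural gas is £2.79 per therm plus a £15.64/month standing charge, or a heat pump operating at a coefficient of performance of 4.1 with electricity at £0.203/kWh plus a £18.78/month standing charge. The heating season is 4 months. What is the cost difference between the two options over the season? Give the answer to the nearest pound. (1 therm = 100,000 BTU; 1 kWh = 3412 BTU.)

Heat load = 52.4 therm × 100,000 = 5,240,000 BTU
Gas: input = 5,240,000 / 0.755 = 6,940,397 BTU = 69.4 therm → 69.4 × £2.79 = £193.64; + 4 × £15.64 standing = £256.20
Heat pump: 5,240,000 BTU / 3412 = 1,536 kWh heat; / 4.1 = 374.6 kWh in → × £0.203 = £76.04; + 4 × £18.78 standing = £151.16
Difference = |£256.20 − £151.16| = £105.04 ≈ £105

£105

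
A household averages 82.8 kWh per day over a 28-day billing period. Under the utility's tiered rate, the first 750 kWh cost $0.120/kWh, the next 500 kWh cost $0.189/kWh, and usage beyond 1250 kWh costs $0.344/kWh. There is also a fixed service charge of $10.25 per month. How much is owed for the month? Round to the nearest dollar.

Usage = 82.8 kWh/day × 28 days = 2318.4 kWh
First 750 kWh × $0.120 = $90.00
Next 500 kWh × $0.189 = $94.50
Remaining 1068.4 kWh × $0.344 = $367.53
Energy charge = $552.03; + service $10.25 = $562.28 ≈ $562

$562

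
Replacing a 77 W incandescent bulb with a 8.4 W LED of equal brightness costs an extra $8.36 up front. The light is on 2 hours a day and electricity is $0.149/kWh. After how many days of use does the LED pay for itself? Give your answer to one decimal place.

408.9 days

Power saved = 77 − 8.4 = 68.6 W
Daily energy saved = 68.6 W × 2 h = 137.2 Wh = 0.1372 kWh
Daily savings = 0.1372 × $0.149 = $0.0204
Payback = $8.36 / $0.0204 per day = 408.9 days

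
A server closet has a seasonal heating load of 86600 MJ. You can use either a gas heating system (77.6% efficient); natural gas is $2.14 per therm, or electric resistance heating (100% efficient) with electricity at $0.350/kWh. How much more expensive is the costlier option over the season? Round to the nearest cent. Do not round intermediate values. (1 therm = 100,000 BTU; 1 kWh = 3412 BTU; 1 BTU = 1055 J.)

$6156.55

Heat load = 86600 MJ = 86,600,000,000 J / 1055 = 82,085,308 BTU
Gas: input = 82,085,308 / 0.776 = 105,780,036 BTU = 1,058 therm → 1,058 × $2.14 = $2,263.69
Electric: 82,085,308 BTU / 3412 = 24,060 kWh → × $0.350 = $8,420.24
Difference = |$2,263.69 − $8,420.24| = $6,156.55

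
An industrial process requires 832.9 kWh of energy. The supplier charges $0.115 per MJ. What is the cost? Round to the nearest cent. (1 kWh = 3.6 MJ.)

832.9 kWh × (3.6 MJ/kWh) = 2,998 MJ
Cost = 2,998 MJ × $0.115/MJ = $344.82

$344.82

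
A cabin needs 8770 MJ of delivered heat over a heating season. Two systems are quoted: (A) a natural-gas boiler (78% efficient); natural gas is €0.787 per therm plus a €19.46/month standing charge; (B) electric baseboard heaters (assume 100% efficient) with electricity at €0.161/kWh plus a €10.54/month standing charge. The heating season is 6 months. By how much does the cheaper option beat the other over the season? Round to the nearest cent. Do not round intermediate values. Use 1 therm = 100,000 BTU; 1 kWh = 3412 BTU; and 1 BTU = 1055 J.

Heat load = 8770 MJ = 8,770,000,000 J / 1055 = 8,312,796 BTU
Gas: input = 8,312,796 / 0.78 = 10,657,431 BTU = 106.6 therm → 106.6 × €0.787 = €83.87; + 6 × €19.46 standing = €200.63
Electric: 8,312,796 BTU / 3412 = 2,436 kWh → × €0.161 = €392.25; + 6 × €10.54 standing = €455.49
Difference = |€200.63 − €455.49| = €254.86

€254.86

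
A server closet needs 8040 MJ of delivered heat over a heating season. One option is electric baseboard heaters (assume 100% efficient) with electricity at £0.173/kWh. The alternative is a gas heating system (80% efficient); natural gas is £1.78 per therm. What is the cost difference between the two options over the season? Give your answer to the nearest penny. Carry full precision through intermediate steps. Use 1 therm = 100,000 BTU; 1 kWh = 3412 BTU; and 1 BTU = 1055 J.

Heat load = 8040 MJ = 8,040,000,000 J / 1055 = 7,620,853 BTU
Gas: input = 7,620,853 / 0.80 = 9,526,066 BTU = 95.26 therm → 95.26 × £1.78 = £169.56
Electric: 7,620,853 BTU / 3412 = 2,234 kWh → × £0.173 = £386.40
Difference = |£169.56 − £386.40| = £216.84

£216.84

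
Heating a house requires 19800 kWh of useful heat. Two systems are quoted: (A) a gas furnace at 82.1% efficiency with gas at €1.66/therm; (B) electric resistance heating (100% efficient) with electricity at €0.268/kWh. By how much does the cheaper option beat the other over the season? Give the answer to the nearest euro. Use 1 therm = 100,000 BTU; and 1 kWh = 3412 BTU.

€3940

Heat load = 19800 kWh × 3412 = 67,557,600 BTU
Gas: input = 67,557,600 / 0.821 = 82,286,967 BTU = 822.9 therm → 822.9 × €1.66 = €1,365.96
Electric: 67,557,600 BTU / 3412 = 19,800 kWh → × €0.268 = €5,306.40
Difference = |€1,365.96 − €5,306.40| = €3,940.44 ≈ €3940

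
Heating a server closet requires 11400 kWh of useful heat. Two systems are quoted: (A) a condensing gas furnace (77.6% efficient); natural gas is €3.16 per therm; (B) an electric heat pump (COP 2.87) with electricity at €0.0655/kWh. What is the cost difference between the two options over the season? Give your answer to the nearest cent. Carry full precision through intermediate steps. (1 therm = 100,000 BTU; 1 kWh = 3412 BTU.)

Heat load = 11400 kWh × 3412 = 38,896,800 BTU
Gas: input = 38,896,800 / 0.776 = 50,124,742 BTU = 501.2 therm → 501.2 × €3.16 = €1,583.94
Heat pump: 38,896,800 BTU / 3412 = 11,400 kWh heat; / 2.87 = 3,972 kWh in → × €0.0655 = €260.17
Difference = |€1,583.94 − €260.17| = €1,323.77

€1323.77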